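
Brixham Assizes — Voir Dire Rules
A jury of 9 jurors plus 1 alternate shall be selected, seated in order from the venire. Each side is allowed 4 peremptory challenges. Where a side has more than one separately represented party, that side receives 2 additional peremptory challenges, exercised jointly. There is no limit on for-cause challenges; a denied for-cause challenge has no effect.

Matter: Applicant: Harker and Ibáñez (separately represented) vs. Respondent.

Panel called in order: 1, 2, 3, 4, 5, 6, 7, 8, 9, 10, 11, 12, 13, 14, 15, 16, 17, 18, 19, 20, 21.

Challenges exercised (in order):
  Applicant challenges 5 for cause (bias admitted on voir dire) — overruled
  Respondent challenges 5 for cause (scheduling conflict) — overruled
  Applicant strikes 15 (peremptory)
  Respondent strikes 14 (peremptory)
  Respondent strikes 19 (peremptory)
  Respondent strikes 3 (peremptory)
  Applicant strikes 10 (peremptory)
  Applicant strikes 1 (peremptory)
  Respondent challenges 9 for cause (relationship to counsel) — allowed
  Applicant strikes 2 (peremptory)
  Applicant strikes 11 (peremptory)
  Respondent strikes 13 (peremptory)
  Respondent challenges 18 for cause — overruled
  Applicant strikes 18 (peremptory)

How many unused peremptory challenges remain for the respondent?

Respondent allotment: 4.
Respondent peremptories used: #14, #19, #3, #13 — 4 (for-cause on #5, #9, #18 don't count).
Remaining: 4 − 4 = 0.

0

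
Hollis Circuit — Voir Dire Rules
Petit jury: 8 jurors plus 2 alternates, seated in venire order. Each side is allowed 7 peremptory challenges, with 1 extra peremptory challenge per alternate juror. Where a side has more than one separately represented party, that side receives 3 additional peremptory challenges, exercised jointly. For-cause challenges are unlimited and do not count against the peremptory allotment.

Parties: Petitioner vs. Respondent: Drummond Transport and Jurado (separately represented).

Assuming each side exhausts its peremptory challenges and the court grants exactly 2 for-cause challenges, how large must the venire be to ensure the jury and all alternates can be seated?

33

Seats to fill: 8 + 2 alternates = 10.
Peremptories — Petitioner: 7 + 1×2 = 9; Respondent: 7 + 1×2 + 3 = 12; total 21.
For-cause removals: 2.
Minimum venire: 10 + 21 + 2 = 33.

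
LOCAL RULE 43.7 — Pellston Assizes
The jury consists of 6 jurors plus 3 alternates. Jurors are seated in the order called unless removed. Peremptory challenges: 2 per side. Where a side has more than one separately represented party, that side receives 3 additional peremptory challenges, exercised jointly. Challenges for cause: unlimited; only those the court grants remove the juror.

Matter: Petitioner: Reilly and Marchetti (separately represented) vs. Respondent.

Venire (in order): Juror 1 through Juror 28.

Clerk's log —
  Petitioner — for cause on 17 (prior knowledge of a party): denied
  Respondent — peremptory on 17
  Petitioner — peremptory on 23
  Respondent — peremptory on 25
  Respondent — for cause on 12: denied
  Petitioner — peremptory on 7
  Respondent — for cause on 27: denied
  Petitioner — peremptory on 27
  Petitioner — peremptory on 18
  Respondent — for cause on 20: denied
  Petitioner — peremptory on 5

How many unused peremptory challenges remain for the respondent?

Respondent allotment: 2.
Respondent peremptories used: #17, #25 — 2 (for-cause on #12, #27, #20 don't count).
Remaining: 2 − 2 = 0.

0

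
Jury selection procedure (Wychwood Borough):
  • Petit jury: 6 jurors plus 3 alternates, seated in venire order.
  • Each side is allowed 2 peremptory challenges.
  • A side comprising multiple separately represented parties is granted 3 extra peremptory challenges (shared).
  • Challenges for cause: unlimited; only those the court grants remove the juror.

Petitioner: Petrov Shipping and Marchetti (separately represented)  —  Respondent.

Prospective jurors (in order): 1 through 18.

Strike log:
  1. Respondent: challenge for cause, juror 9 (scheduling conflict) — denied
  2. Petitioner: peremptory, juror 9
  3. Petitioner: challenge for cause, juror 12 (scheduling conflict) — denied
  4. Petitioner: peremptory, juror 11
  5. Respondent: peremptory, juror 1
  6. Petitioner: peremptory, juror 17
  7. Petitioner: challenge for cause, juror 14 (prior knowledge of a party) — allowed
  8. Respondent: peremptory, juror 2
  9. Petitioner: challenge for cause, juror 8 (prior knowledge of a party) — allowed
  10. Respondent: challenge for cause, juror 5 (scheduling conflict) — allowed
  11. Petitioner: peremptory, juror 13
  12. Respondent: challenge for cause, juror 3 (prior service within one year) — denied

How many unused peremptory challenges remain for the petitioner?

1

Petitioner allotment: 2 base + 3 multi-party = 5.
Petitioner peremptories used: #9, #11, #17, #13 — 4 (for-cause on #12, #14, #8 don't count).
Remaining: 5 − 4 = 1.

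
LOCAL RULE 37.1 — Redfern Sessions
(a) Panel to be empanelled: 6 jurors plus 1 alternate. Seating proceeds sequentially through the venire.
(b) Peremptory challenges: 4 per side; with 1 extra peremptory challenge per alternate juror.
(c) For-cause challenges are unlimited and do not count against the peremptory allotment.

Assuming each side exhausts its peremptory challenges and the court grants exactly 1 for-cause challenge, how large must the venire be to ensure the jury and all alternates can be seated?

Seats to fill: 6 + 1 alternates = 7.
Peremptories: 4 + 1×1 = 5 per side × 2 sides = 10.
For-cause removals: 1.
Minimum venire: 7 + 10 + 1 = 18.

18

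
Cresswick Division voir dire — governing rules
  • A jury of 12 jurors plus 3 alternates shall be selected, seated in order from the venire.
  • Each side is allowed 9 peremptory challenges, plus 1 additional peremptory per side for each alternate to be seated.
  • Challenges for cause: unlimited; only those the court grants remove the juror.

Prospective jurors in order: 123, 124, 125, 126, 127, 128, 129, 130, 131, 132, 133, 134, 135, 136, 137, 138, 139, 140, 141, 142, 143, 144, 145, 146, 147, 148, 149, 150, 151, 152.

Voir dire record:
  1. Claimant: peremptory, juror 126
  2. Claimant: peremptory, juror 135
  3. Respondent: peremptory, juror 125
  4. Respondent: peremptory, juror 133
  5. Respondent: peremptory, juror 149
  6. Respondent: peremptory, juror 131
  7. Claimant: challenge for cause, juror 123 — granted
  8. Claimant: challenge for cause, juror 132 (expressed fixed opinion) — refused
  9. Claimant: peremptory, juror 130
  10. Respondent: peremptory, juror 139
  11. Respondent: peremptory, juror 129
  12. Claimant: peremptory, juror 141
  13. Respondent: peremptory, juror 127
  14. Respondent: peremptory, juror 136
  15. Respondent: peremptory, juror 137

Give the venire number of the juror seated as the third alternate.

151

Removed: #123, #125, #126, #127, #129, #130, #131, #133, #135, #136, #137, #139, #141, #149. (#132 stays — for-cause denied.)
Seating in order: seats 1–12 → #124, #128, #132, #134, #138, #140, #142, #143, #144, #145, #146, #147; alternates → #148, #150, #151.
So alternate 3 is #151.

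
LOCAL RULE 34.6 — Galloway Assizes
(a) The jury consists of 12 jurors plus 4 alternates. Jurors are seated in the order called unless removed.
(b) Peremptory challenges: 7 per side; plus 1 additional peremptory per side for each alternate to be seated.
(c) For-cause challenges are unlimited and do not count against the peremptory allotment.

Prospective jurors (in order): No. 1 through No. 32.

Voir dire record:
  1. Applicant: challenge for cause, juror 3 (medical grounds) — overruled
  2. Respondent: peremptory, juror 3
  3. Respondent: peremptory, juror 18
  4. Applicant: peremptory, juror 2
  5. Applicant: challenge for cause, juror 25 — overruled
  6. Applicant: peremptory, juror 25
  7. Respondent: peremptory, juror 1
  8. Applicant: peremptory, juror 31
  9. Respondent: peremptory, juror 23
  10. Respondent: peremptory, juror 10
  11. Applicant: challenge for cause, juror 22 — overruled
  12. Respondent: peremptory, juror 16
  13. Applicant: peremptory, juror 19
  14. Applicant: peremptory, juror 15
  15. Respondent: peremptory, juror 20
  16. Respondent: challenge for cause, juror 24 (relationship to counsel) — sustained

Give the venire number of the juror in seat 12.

21

Removed: #1, #2, #3, #10, #15, #16, #18, #19, #20, #23, #24, #25, #31. (#22 stays — for-cause denied.)
Filling seats in venire order through position 12: #4, #5, #6, #7, #8, #9, #11, #12, #13, #14, #17, #21.
So seat 12 is #21.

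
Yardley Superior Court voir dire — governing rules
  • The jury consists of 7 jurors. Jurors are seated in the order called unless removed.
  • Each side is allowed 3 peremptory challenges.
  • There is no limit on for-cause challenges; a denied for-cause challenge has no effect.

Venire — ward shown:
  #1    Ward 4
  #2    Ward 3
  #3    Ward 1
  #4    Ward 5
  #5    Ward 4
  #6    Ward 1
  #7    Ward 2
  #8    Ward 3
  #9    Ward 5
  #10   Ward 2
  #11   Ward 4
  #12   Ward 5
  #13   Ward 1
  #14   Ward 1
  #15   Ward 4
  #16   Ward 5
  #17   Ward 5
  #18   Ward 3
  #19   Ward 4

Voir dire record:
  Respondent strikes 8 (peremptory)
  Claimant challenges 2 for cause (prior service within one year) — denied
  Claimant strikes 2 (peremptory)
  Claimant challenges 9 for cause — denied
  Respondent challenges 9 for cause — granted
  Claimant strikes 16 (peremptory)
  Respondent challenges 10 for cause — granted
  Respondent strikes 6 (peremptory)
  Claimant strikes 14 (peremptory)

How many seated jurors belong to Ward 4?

3

Removed: #2, #6, #8, #9, #10, #14, #16.
Seated jurors 1–7: #1, #3, #4, #5, #7, #11, #12.
Of those, in Ward 4: #1, #5, #11 → 3.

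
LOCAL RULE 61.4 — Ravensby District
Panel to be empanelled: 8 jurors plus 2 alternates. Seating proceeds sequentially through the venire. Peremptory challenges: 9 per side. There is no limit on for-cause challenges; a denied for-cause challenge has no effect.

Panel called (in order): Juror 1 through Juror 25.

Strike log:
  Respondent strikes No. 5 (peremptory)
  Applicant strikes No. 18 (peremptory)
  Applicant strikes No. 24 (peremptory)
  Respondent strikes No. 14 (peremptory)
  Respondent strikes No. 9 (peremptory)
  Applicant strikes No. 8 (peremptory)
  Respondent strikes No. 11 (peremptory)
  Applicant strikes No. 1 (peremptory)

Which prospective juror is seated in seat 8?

Removed: #1, #5, #8, #9, #11, #14, #18, #24.
Seating in order: seats 1–8 → #2, #3, #4, #6, #7, #10, #12, #13; alternates → #15, #16.
So seat 8 is #13.

13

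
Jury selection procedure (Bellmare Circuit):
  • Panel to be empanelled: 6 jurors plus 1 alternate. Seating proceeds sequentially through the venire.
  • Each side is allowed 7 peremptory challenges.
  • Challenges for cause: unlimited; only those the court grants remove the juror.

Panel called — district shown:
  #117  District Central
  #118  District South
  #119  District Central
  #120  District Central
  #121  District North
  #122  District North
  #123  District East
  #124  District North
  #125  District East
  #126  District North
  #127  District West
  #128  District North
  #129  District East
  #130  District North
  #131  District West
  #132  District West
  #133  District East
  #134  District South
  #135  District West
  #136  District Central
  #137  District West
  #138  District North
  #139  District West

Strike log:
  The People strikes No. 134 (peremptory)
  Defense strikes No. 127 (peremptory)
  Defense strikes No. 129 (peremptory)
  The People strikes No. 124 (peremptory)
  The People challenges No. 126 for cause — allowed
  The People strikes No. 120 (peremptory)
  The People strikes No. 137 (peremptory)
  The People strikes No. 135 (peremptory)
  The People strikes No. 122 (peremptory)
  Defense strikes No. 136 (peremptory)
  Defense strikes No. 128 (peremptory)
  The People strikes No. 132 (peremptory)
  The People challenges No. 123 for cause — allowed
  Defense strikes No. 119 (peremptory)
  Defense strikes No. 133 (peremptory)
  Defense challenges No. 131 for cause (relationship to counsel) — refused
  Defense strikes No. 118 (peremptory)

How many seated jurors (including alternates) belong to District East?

Removed: #118, #119, #120, #122, #123, #124, #126, #127, #128, #129, #132, #133, #134, #135, #136, #137.
Seated (7 incl. alternates): #117, #121, #125, #130, #131, #138, #139.
Of those, in District East: #125 → 1.

1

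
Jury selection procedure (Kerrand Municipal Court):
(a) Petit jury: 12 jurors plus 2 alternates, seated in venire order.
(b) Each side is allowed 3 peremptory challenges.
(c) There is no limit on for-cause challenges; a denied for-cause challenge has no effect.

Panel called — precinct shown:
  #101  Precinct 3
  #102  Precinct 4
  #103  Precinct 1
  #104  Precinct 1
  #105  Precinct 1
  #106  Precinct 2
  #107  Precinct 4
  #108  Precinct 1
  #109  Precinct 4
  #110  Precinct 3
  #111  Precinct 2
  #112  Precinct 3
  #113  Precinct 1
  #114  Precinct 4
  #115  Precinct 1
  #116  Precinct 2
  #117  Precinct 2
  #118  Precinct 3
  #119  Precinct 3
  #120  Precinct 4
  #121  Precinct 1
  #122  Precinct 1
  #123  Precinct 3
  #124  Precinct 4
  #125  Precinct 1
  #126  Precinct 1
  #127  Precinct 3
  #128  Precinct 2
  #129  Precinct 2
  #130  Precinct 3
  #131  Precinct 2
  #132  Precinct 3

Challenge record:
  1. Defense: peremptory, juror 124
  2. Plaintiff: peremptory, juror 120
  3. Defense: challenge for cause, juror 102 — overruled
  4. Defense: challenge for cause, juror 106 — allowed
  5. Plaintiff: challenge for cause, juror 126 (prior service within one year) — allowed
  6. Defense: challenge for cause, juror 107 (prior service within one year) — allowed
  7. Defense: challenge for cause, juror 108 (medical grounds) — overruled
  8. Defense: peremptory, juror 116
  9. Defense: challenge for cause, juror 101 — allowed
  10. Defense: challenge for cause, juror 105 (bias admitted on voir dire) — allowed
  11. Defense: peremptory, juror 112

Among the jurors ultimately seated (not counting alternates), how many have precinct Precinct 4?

Removed: #101, #105, #106, #107, #112, #116, #120, #124, #126.
Seated jurors 1–12: #102, #103, #104, #108, #109, #110, #111, #113, #114, #115, #117, #118 (alternates #119, #121 not counted).
Of those, in Precinct 4: #102, #109, #114 → 3.

3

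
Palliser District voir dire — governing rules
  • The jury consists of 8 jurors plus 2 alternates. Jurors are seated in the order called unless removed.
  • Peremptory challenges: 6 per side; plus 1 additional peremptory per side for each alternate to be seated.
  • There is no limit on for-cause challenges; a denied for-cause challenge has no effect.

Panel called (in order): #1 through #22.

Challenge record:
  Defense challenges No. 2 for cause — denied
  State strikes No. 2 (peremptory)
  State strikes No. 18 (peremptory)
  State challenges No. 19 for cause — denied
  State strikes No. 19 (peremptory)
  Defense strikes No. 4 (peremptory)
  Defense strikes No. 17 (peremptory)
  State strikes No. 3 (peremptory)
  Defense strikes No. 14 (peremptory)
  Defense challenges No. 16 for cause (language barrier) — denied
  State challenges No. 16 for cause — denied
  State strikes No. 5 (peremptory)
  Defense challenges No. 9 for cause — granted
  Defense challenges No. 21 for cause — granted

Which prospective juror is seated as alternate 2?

Removed: #2, #3, #4, #5, #9, #14, #17, #18, #19, #21. (#16 stays — for-cause denied.)
Seating in order: seats 1–8 → #1, #6, #7, #8, #10, #11, #12, #13; alternates → #15, #16.
So alternate 2 is #16.

16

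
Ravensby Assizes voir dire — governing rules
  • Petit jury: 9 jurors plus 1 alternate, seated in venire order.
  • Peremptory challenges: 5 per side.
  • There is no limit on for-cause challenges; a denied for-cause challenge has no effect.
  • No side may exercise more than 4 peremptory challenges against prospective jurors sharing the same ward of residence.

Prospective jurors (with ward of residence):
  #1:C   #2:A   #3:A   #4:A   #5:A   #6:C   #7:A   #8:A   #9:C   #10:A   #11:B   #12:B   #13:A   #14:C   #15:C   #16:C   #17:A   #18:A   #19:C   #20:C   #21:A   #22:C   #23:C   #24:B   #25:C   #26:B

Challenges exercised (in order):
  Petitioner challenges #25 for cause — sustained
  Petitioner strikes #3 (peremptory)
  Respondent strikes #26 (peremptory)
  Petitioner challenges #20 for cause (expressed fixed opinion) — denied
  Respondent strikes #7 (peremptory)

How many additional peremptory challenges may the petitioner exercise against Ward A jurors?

3

Petitioner peremptories so far: #3 — 1 of 5 used, 4 left overall.
Against Ward A: #3 — 1 used; per-ward cap 4 leaves 3.
Binding limit: min(4, 3) = 3.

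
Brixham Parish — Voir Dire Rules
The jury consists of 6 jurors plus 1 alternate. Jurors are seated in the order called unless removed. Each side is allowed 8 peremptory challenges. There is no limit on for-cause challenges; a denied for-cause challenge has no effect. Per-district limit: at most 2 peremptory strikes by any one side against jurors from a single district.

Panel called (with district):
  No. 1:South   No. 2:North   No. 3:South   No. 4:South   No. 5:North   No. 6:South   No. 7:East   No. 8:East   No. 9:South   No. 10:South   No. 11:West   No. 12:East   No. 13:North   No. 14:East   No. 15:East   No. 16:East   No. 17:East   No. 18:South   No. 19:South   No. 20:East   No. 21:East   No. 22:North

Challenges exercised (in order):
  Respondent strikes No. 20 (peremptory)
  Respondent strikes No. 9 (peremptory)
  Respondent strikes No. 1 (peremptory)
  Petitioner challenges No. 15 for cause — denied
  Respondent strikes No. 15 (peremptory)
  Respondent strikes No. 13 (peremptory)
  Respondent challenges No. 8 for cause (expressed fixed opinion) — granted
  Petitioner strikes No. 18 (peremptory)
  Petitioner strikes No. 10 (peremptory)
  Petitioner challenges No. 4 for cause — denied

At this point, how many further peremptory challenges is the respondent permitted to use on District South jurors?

0

Respondent peremptories so far: #20, #9, #1, #15, #13 — 5 of 8 used, 3 left overall.
Against District South: #9, #1 — 2 used; per-district cap 2 leaves 0.
Binding limit: min(3, 0) = 0.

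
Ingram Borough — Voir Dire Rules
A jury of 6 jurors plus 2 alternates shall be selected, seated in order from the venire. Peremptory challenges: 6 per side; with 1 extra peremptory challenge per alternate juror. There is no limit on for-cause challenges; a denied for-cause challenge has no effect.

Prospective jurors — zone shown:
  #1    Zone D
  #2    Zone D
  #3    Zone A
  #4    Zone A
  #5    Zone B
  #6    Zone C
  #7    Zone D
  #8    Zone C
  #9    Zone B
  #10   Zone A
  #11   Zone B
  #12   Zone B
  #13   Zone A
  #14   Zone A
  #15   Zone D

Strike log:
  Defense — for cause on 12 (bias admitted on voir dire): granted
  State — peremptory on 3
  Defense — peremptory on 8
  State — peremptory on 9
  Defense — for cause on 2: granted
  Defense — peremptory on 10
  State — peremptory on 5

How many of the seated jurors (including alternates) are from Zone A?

3

Removed: #2, #3, #5, #8, #9, #10, #12.
Seated (8 incl. alternates): #1, #4, #6, #7, #11, #13, #14, #15.
Of those, in Zone A: #4, #13, #14 → 3.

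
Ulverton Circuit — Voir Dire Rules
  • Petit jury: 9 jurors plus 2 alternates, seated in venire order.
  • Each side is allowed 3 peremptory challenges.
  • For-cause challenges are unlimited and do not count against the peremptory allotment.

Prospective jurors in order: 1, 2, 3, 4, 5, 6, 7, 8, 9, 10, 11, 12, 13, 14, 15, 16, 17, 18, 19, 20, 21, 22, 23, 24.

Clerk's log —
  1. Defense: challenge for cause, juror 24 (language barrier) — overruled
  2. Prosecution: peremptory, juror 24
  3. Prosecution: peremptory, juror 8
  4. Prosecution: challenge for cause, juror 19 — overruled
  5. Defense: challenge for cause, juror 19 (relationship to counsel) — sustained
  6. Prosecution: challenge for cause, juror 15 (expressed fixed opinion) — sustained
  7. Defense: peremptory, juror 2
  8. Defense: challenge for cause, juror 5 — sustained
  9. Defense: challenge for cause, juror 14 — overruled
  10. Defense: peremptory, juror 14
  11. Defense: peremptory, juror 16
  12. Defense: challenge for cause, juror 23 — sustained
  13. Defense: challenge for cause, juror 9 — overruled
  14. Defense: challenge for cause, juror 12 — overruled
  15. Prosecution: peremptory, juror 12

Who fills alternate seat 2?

Removed: #2, #5, #8, #12, #14, #15, #16, #19, #23, #24. (#9 stays — for-cause denied.)
Filling seats in venire order through position 11: #1, #3, #4, #6, #7, #9, #10, #11, #13, #17, #18.
So alternate 2 is #18.

18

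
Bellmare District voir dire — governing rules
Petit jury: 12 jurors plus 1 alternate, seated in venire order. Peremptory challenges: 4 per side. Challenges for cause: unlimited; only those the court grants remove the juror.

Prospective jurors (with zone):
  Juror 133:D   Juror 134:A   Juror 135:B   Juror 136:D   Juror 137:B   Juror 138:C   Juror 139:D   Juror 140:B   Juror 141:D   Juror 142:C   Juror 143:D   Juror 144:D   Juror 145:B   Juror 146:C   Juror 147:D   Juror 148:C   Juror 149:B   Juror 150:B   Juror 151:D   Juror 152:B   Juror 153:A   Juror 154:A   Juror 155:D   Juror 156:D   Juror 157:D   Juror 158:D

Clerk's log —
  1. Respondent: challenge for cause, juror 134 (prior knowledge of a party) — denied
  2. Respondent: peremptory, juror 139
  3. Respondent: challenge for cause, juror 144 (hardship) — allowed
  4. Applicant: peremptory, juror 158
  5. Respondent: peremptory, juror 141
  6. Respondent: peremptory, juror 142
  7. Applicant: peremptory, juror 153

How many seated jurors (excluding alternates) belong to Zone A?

1

Removed: #139, #141, #142, #144, #153, #158.
Seated jurors 1–12: #133, #134, #135, #136, #137, #138, #140, #143, #145, #146, #147, #148 (alternates #149 not counted).
Of those, in Zone A: #134 → 1.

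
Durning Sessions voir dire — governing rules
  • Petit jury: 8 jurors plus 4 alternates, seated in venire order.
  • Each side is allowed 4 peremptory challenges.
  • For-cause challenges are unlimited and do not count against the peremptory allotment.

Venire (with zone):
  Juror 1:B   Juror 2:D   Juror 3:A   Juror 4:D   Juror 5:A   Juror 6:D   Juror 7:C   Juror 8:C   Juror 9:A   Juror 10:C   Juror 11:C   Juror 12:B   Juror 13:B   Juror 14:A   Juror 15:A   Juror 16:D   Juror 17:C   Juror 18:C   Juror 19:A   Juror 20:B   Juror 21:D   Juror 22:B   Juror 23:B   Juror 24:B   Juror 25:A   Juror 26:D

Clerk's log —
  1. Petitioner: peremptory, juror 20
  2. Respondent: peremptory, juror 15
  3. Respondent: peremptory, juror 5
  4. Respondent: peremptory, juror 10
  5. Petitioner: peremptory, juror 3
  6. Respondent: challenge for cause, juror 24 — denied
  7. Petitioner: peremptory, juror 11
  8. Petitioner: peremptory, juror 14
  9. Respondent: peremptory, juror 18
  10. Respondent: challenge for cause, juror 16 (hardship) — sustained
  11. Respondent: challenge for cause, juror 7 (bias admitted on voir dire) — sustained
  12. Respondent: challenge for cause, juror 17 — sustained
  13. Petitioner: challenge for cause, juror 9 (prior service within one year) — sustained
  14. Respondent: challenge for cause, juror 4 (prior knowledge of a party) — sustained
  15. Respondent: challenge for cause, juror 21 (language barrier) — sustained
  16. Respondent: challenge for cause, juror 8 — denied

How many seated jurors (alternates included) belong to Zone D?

3

Removed: #3, #4, #5, #7, #9, #10, #11, #14, #15, #16, #17, #18, #20, #21.
Seated (12 incl. alternates): #1, #2, #6, #8, #12, #13, #19, #22, #23, #24, #25, #26.
Of those, in Zone D: #2, #6, #26 → 3.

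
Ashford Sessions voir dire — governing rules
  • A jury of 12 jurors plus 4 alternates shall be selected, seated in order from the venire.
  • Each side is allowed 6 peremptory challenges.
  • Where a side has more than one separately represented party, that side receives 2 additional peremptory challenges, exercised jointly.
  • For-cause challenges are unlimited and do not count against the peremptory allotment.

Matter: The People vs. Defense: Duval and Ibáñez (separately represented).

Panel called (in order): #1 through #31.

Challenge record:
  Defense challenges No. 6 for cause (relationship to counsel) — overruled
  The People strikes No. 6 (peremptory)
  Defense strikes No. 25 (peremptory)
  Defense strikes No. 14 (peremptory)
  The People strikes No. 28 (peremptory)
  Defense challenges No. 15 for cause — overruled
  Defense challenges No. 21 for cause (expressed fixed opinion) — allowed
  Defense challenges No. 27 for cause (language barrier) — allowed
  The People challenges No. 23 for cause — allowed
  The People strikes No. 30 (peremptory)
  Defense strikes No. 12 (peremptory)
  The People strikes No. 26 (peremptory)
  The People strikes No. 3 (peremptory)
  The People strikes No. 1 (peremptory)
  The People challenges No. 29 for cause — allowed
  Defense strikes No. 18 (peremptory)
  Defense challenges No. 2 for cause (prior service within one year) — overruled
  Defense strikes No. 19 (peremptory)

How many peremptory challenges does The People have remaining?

The People allotment: 6.
The People peremptories used: #6, #28, #30, #26, #3, #1 — 6 (for-cause on #23, #29 don't count).
Remaining: 6 − 6 = 0.

0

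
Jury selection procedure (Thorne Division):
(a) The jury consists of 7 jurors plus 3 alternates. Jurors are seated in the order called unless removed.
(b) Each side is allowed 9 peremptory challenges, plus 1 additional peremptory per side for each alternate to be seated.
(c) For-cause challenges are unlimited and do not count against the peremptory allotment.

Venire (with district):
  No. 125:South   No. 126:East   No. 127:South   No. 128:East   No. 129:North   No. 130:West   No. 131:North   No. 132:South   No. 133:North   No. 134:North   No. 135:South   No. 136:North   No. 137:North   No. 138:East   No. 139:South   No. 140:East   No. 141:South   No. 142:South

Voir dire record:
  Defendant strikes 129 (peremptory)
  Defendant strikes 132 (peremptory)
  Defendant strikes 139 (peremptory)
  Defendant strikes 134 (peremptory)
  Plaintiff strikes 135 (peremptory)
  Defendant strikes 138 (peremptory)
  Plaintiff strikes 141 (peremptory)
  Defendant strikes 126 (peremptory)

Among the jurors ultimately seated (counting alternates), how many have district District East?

Removed: #126, #129, #132, #134, #135, #138, #139, #141.
Seated (10 incl. alternates): #125, #127, #128, #130, #131, #133, #136, #137, #140, #142.
Of those, in District East: #128, #140 → 2.

2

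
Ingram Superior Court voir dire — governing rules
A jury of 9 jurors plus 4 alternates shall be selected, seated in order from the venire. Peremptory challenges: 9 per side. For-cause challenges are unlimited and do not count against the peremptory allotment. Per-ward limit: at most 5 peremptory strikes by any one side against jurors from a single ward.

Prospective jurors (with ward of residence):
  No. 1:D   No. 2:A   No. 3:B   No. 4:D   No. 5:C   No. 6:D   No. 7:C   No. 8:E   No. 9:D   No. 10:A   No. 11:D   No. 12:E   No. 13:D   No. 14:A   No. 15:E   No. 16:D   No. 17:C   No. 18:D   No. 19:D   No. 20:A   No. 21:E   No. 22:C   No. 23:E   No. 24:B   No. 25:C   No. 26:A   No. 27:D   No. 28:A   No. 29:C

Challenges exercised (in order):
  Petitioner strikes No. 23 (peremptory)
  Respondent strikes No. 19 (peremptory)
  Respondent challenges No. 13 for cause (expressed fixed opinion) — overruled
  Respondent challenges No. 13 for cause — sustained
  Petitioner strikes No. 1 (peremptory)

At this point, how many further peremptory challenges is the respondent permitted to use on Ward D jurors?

4

Respondent peremptories so far: #19 — 1 of 9 used, 8 left overall.
Against Ward D: #19 — 1 used; per-ward cap 5 leaves 4.
Binding limit: min(8, 4) = 4.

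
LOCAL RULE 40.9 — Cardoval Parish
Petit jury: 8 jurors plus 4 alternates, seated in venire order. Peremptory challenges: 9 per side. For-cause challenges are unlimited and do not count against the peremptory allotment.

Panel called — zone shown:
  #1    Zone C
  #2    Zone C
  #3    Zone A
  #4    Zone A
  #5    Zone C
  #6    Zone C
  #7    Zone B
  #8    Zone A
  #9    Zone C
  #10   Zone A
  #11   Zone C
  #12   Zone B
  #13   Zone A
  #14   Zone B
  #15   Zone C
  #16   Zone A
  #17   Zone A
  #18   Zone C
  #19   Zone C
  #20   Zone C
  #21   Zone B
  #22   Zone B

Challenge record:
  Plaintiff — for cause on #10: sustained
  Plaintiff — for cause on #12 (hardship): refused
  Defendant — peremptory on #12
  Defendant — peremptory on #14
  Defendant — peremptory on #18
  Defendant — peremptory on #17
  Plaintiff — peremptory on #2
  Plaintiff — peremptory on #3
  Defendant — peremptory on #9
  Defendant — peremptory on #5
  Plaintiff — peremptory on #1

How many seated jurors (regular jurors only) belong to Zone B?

Removed: #1, #2, #3, #5, #9, #10, #12, #14, #17, #18.
Seated jurors 1–8: #4, #6, #7, #8, #11, #13, #15, #16 (alternates #19, #20, #21, #22 not counted).
Of those, in Zone B: #7 → 1.

1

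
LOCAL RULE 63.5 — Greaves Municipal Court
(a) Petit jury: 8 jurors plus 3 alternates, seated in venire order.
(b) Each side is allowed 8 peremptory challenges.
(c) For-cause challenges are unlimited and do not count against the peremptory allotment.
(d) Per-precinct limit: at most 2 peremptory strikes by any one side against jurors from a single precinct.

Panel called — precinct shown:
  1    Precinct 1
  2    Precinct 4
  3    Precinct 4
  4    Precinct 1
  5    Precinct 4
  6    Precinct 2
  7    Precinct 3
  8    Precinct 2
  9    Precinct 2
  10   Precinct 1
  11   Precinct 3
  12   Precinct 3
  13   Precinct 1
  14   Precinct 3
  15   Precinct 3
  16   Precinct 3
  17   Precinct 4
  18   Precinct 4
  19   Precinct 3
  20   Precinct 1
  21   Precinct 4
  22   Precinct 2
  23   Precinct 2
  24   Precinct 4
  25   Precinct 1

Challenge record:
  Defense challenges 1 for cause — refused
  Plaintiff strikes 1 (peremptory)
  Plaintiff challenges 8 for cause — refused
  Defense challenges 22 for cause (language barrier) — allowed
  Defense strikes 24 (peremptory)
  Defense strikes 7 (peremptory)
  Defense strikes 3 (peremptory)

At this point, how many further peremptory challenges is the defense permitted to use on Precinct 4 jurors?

Defense peremptories so far: #24, #7, #3 — 3 of 8 used, 5 left overall.
Against Precinct 4: #24, #3 — 2 used; per-precinct cap 2 leaves 0.
Binding limit: min(5, 0) = 0.

0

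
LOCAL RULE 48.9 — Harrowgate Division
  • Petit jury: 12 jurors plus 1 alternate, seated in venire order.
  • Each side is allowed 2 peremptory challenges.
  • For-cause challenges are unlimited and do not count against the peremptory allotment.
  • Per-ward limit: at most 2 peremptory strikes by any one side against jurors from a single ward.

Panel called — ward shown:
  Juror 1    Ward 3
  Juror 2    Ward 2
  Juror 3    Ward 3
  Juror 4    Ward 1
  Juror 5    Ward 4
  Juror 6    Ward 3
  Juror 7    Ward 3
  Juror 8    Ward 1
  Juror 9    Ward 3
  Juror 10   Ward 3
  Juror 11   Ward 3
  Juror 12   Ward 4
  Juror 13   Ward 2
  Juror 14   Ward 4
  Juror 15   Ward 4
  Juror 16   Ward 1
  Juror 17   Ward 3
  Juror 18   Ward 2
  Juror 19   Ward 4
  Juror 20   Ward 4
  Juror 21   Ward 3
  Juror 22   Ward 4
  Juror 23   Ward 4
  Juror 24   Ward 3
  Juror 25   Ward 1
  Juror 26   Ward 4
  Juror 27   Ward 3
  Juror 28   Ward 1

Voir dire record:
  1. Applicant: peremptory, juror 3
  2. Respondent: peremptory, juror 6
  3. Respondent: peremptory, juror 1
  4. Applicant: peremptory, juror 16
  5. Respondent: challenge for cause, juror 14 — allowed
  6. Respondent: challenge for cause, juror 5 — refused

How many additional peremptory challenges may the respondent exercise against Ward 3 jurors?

Respondent peremptories so far: #6, #1 — 2 of 2 used, 0 left overall.
Against Ward 3: #6, #1 — 2 used; per-ward cap 2 leaves 0.
Binding limit: min(0, 0) = 0.

0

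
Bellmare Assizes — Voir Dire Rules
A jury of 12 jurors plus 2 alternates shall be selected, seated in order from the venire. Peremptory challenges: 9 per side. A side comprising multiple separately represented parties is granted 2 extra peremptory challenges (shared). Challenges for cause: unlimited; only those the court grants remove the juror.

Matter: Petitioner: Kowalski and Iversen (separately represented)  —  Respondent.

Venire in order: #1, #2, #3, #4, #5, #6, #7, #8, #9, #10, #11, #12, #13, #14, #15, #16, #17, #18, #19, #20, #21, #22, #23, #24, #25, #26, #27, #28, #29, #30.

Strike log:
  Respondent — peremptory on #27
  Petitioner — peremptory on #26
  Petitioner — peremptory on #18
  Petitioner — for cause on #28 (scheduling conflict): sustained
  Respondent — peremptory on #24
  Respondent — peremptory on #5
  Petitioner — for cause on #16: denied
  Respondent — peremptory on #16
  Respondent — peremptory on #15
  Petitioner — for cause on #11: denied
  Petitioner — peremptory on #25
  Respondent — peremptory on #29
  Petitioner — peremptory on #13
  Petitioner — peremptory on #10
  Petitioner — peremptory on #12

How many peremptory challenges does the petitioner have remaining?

Petitioner allotment: 9 base + 2 multi-party = 11.
Petitioner peremptories used: #26, #18, #25, #13, #10, #12 — 6 (for-cause on #28, #16, #11 don't count).
Remaining: 11 − 6 = 5.

5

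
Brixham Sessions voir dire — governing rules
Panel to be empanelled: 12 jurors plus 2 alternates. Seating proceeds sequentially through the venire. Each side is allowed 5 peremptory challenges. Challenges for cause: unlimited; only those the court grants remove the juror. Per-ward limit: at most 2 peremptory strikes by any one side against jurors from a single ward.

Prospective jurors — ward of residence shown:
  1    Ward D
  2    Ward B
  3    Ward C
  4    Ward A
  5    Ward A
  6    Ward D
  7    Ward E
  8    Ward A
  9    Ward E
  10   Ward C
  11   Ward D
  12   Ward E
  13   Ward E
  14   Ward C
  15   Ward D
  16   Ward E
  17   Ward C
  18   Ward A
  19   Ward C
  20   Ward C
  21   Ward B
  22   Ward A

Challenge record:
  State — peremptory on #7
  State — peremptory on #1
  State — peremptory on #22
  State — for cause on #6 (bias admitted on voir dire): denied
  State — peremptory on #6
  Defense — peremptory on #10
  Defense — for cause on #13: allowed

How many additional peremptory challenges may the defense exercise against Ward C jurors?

1

Defense peremptories so far: #10 — 1 of 5 used, 4 left overall.
Against Ward C: #10 — 1 used; per-ward cap 2 leaves 1.
Binding limit: min(4, 1) = 1.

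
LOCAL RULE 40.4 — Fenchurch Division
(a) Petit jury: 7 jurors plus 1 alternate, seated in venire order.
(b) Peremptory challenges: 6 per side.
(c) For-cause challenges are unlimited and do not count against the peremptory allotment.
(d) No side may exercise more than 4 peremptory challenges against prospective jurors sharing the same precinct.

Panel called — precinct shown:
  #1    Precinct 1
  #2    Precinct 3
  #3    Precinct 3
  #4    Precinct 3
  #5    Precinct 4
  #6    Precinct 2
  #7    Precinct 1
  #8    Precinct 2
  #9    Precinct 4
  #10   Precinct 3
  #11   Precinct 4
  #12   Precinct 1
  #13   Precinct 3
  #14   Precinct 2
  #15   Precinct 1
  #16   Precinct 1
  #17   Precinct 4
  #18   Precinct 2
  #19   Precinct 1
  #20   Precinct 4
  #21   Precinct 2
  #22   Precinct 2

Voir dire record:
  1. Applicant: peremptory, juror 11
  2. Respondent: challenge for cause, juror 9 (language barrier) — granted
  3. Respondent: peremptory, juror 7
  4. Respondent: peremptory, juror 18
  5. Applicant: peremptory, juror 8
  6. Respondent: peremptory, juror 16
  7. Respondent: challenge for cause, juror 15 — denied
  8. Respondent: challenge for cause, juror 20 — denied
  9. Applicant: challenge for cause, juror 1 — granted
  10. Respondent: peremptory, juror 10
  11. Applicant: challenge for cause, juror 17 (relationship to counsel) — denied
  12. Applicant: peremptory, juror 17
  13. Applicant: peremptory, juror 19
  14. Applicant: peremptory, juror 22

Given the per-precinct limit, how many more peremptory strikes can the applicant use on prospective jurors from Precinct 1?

1

Applicant peremptories so far: #11, #8, #17, #19, #22 — 5 of 6 used, 1 left overall.
Against Precinct 1: #19 — 1 used; per-precinct cap 4 leaves 3.
Binding limit: min(1, 3) = 1.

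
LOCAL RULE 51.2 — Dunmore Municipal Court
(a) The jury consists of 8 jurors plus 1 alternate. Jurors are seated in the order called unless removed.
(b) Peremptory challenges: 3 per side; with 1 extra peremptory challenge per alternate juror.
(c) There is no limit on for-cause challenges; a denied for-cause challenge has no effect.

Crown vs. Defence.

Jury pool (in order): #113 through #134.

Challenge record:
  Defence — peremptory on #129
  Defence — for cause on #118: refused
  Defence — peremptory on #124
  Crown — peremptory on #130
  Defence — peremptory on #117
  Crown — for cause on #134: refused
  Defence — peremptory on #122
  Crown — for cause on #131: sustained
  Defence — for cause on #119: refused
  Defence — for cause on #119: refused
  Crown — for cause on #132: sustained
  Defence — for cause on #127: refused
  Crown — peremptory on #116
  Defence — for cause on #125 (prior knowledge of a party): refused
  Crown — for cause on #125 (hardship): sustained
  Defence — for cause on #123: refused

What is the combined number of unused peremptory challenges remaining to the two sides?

Crown allotment: 3 base + 1 × 1 alternate = 4. Defence allotment: 3 base + 1 × 1 alternate = 4.
Crown peremptories used: #130, #116 — 2 (for-cause on #134, #131, #132, #125 don't count).
Defence peremptories used: #129, #124, #117, #122 — 4 (for-cause on #118, #119, #119, #127, #125, #123 don't count).
Remaining: (4 − 2) + (4 − 4) = 2.

2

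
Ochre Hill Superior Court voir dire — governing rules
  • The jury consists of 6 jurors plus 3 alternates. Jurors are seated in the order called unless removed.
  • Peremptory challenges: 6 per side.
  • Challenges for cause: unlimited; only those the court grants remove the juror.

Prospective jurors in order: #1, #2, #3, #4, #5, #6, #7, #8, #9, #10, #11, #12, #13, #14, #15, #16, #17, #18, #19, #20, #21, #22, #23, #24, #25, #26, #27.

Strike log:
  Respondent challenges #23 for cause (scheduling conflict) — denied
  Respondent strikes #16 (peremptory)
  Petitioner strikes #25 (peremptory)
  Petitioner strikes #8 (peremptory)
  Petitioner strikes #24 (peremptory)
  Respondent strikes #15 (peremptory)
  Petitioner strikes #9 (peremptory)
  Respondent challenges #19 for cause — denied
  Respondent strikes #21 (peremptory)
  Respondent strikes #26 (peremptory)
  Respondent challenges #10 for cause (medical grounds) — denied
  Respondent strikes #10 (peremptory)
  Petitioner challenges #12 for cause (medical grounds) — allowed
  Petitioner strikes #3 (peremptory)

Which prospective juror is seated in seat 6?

Removed: #3, #8, #9, #10, #12, #15, #16, #21, #24, #25, #26. (#19, #23 stay — for-cause denied.)
Seating in order: seats 1–6 → #1, #2, #4, #5, #6, #7; alternates → #11, #13, #14.
So seat 6 is #7.

7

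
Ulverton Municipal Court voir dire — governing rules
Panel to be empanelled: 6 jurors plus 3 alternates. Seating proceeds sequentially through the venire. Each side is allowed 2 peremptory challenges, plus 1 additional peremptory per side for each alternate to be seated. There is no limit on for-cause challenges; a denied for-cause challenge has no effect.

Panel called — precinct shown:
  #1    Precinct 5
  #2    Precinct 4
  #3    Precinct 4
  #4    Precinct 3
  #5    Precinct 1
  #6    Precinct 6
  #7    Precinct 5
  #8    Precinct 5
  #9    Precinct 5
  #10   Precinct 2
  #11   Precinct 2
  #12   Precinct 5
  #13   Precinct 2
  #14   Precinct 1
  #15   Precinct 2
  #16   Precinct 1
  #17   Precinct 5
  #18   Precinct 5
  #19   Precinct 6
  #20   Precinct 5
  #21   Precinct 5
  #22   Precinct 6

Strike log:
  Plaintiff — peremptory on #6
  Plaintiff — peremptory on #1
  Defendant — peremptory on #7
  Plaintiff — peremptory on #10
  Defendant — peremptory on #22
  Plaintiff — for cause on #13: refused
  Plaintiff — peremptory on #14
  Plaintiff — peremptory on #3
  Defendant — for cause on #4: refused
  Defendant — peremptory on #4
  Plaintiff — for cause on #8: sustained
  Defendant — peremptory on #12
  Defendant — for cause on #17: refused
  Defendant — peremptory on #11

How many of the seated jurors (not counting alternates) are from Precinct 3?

Removed: #1, #3, #4, #6, #7, #8, #10, #11, #12, #14, #22.
Seated jurors 1–6: #2, #5, #9, #13, #15, #16 (alternates #17, #18, #19 not counted).
None of those are in Precinct 3 → 0.

0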